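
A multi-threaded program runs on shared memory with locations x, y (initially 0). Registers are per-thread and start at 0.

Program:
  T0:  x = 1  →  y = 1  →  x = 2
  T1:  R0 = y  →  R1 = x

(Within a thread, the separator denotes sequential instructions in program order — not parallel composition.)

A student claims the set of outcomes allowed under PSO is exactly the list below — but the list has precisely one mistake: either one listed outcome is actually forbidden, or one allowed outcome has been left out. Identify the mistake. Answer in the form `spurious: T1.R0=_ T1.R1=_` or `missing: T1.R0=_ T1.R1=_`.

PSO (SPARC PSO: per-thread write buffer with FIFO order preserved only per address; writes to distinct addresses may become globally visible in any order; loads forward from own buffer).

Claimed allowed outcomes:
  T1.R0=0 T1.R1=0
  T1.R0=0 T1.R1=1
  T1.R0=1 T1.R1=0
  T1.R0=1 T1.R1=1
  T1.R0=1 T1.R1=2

outcome vector order: (T1.R0,T1.R1)
[PSO] allowed = {<0 0>; <0 1>; <0 2>; <1 0>; <1 1>; <1 2>}
PSO∖claimed = {<0 2>}

missing: T1.R0=0 T1.R1=2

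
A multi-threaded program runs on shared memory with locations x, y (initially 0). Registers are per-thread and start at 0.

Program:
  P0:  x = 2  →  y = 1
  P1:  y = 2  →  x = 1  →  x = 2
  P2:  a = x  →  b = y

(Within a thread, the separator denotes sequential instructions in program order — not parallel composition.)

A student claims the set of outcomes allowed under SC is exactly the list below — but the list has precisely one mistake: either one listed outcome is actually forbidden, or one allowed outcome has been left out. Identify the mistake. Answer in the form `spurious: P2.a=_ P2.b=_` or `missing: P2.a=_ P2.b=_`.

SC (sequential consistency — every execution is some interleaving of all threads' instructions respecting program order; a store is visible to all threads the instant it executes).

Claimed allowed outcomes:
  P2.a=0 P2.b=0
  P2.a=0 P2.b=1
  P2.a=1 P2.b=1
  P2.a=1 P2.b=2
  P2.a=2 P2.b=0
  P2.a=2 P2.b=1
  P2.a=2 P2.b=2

outcome vector order: (P2.a,P2.b)
SC (8): (0,0); (0,1); (0,2); (1,1); (1,2); (2,0); (2,1); (2,2)
SC∖claimed = {(0,2)}

missing: P2.a=0 P2.b=2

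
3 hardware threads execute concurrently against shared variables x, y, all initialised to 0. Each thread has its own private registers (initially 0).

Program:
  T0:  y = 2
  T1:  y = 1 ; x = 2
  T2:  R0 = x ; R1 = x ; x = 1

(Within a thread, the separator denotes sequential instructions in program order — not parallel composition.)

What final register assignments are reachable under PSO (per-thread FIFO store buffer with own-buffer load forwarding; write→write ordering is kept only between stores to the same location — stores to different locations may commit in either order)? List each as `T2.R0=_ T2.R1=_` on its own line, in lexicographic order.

T2.R0=0 T2.R1=0
T2.R0=0 T2.R1=2
T2.R0=2 T2.R1=2

outcome vector order: (T2.R0,T2.R1)
|PSO outcomes| = 3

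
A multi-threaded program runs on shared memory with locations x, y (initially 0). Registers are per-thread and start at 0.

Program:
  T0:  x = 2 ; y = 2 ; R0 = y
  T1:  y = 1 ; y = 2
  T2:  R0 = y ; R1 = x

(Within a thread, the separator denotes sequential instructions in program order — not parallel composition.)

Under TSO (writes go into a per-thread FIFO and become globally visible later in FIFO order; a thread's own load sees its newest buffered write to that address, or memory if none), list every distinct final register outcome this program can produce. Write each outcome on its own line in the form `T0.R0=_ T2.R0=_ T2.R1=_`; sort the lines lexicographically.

T0.R0=1 T2.R0=0 T2.R1=0
T0.R0=1 T2.R0=0 T2.R1=2
T0.R0=1 T2.R0=1 T2.R1=2
T0.R0=1 T2.R0=2 T2.R1=2
T0.R0=2 T2.R0=0 T2.R1=0
T0.R0=2 T2.R0=0 T2.R1=2
T0.R0=2 T2.R0=1 T2.R1=0
T0.R0=2 T2.R0=1 T2.R1=2
T0.R0=2 T2.R0=2 T2.R1=0
T0.R0=2 T2.R0=2 T2.R1=2

outcome vector order: (T0.R0,T2.R0,T2.R1)
|TSO outcomes| = 10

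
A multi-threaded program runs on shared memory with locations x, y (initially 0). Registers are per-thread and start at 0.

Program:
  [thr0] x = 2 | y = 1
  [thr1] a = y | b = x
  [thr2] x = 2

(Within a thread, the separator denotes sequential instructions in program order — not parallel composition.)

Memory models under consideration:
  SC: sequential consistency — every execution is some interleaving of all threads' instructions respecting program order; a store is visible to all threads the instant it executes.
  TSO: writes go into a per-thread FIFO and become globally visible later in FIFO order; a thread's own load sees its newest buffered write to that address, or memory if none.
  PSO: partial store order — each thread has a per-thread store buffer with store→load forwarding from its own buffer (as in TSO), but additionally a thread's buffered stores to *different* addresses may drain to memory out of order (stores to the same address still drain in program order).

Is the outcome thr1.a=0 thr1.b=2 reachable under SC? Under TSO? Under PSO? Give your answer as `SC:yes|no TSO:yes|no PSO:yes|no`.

SC:yes TSO:yes PSO:yes

outcome vector order: (thr1.a,thr1.b)
SC (3): (0,0) (0,2) (1,2)
TSO (3): (0,0) (0,2) (1,2)
PSO (4): (0,0) (0,2) (1,0) (1,2)
target (0,2) ∈ {SC,TSO,PSO}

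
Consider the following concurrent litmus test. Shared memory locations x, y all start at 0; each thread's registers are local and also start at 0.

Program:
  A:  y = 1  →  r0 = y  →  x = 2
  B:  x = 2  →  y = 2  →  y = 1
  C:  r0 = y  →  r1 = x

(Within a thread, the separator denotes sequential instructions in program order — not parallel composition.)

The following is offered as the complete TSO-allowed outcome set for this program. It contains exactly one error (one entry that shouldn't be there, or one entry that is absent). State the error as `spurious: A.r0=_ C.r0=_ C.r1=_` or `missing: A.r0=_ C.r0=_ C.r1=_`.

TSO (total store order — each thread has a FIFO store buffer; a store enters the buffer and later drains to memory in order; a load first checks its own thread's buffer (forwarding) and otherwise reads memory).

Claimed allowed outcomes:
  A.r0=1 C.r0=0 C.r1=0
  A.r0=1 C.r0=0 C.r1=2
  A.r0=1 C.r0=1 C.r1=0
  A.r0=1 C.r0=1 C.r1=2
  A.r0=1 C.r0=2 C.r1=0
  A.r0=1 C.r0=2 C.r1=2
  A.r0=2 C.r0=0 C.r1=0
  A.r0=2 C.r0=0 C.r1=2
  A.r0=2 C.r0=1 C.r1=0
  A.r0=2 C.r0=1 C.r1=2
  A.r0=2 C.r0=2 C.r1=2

spurious: A.r0=1 C.r0=2 C.r1=0

outcome vector order: (A.r0,C.r0,C.r1)
TSO (10): 100; 102; 110; 112; 122; 200; 202; 210; 212; 222
claimed∖TSO = {120}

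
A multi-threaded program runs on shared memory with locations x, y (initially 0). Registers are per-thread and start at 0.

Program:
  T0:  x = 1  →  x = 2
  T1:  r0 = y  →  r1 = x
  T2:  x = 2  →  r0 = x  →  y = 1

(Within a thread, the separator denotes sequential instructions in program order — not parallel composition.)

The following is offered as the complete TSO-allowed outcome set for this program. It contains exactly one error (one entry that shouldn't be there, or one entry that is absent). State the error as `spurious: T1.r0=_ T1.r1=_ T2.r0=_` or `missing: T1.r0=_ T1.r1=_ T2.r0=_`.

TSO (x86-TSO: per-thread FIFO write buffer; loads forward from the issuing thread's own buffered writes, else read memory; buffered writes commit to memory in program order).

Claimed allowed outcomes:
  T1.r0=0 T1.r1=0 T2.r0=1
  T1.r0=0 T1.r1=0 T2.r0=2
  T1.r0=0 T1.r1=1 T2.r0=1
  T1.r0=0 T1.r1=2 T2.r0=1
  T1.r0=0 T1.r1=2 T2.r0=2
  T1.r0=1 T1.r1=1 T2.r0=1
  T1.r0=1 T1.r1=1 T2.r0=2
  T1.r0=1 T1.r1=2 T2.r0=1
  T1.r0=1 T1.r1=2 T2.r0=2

missing: T1.r0=0 T1.r1=1 T2.r0=2

outcome vector order: (T1.r0,T1.r1,T2.r0)
under TSO → 001; 002; 011; 012; 021; 022; 111; 112; 121; 122
TSO∖claimed = {012}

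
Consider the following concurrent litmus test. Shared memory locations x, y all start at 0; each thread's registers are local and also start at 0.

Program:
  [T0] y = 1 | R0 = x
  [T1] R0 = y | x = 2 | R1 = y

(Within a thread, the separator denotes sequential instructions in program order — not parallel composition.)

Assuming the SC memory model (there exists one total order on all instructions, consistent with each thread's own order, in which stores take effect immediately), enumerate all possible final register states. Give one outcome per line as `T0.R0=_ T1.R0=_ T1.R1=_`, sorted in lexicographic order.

outcome vector order: (T0.R0,T1.R0,T1.R1)
|SC outcomes| = 5

T0.R0=0 T1.R0=0 T1.R1=1
T0.R0=0 T1.R0=1 T1.R1=1
T0.R0=2 T1.R0=0 T1.R1=0
T0.R0=2 T1.R0=0 T1.R1=1
T0.R0=2 T1.R0=1 T1.R1=1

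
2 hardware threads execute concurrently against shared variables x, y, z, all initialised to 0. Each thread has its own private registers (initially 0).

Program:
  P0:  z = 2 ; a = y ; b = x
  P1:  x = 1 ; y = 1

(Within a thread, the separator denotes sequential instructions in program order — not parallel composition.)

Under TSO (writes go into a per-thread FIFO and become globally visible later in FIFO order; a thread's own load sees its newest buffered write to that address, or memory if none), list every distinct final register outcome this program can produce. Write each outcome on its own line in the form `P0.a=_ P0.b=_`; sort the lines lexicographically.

outcome vector order: (P0.a,P0.b)
|TSO outcomes| = 3

P0.a=0 P0.b=0
P0.a=0 P0.b=1
P0.a=1 P0.b=1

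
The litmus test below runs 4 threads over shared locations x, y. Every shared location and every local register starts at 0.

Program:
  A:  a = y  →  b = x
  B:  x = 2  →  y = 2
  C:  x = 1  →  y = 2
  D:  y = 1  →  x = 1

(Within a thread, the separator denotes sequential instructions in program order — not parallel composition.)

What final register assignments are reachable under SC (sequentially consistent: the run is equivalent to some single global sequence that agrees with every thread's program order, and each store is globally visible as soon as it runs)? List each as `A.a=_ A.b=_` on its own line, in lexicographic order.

outcome vector order: (A.a,A.b)
|SC outcomes| = 8

A.a=0 A.b=0
A.a=0 A.b=1
A.a=0 A.b=2
A.a=1 A.b=0
A.a=1 A.b=1
A.a=1 A.b=2
A.a=2 A.b=1
A.a=2 A.b=2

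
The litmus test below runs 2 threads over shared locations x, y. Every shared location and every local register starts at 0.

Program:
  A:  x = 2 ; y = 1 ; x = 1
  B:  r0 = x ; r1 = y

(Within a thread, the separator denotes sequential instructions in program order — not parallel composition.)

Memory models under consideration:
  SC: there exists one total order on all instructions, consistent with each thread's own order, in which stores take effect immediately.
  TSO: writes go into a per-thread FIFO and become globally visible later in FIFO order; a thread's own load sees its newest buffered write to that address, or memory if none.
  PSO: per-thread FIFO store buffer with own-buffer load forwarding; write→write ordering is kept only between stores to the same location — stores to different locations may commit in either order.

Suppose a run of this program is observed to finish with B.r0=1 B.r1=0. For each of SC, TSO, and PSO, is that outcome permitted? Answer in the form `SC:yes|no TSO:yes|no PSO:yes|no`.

outcome vector order: (B.r0,B.r1)
under SC → 0/0 0/1 1/1 2/0 2/1
under TSO → 0/0 0/1 1/1 2/0 2/1
under PSO → 0/0 0/1 1/0 1/1 2/0 2/1
target 1/0 ∈ {PSO}

SC:no TSO:no PSO:yes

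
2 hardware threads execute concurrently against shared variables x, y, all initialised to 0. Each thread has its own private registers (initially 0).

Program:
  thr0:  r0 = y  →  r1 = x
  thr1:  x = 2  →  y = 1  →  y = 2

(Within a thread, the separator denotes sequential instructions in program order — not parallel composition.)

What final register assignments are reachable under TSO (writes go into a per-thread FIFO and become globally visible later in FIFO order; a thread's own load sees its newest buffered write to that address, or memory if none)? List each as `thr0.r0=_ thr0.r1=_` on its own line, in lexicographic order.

thr0.r0=0 thr0.r1=0
thr0.r0=0 thr0.r1=2
thr0.r0=1 thr0.r1=2
thr0.r0=2 thr0.r1=2

outcome vector order: (thr0.r0,thr0.r1)
|TSO outcomes| = 4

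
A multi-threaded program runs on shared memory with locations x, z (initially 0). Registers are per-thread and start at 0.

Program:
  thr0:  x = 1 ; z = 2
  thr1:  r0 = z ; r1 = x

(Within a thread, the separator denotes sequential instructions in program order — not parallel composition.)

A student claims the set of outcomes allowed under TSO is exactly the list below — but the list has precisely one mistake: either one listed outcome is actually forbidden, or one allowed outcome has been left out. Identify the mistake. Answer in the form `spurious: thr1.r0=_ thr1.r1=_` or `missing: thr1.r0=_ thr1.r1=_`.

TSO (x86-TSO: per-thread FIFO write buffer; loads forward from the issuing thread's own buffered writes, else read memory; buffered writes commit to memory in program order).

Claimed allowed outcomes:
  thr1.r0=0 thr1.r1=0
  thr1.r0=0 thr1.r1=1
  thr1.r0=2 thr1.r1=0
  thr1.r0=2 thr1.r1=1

spurious: thr1.r0=2 thr1.r1=0

outcome vector order: (thr1.r0,thr1.r1)
TSO: 3 outcomes — {0/0, 0/1, 2/1}
claimed∖TSO = {2/0}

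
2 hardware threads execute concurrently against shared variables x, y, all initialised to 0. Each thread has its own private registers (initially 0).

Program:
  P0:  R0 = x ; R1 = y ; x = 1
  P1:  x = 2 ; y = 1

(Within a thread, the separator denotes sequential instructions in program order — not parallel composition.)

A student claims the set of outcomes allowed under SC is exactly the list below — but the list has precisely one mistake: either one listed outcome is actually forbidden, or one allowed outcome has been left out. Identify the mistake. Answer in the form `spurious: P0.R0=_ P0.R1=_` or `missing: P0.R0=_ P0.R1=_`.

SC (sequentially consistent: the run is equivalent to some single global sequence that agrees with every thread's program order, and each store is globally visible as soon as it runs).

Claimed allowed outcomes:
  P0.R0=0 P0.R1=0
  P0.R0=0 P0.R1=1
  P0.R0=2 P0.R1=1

missing: P0.R0=2 P0.R1=0

outcome vector order: (P0.R0,P0.R1)
SC (4): 0/0, 0/1, 2/0, 2/1
SC∖claimed = {2/0}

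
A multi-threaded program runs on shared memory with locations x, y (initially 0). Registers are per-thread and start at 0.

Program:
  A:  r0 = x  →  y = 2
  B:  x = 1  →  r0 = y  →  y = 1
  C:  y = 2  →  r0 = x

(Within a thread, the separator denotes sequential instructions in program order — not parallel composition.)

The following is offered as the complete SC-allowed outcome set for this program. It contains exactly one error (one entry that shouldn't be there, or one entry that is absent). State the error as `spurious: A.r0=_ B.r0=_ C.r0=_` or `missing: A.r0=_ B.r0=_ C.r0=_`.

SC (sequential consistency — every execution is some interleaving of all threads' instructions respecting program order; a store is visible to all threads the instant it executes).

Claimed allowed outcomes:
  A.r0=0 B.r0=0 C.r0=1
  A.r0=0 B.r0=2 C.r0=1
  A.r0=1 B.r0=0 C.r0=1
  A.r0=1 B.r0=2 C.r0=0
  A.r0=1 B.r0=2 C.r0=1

missing: A.r0=0 B.r0=2 C.r0=0

outcome vector order: (A.r0,B.r0,C.r0)
SC: 6 outcomes — {001; 020; 021; 101; 120; 121}
SC∖claimed = {020}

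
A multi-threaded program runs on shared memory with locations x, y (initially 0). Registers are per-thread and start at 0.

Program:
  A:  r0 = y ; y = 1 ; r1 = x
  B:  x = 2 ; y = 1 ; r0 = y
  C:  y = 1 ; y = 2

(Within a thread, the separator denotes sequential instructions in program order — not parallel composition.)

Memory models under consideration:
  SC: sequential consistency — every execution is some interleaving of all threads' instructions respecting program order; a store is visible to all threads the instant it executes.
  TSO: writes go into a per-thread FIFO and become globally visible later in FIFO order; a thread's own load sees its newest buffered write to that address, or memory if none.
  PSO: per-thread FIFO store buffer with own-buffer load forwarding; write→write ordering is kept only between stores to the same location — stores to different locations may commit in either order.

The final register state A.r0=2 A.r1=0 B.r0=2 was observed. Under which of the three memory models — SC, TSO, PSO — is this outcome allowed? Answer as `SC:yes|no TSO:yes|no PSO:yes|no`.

outcome vector order: (A.r0,A.r1,B.r0)
[SC] allowed = {001, 002, 021, 022, 101, 102, 121, 122, 201, 221, 222}
[TSO] allowed = {001, 002, 021, 022, 101, 102, 121, 122, 201, 221, 222}
[PSO] allowed = {001, 002, 021, 022, 101, 102, 121, 122, 201, 202, 221, 222}
target 202 ∈ {PSO}

SC:no TSO:no PSO:yes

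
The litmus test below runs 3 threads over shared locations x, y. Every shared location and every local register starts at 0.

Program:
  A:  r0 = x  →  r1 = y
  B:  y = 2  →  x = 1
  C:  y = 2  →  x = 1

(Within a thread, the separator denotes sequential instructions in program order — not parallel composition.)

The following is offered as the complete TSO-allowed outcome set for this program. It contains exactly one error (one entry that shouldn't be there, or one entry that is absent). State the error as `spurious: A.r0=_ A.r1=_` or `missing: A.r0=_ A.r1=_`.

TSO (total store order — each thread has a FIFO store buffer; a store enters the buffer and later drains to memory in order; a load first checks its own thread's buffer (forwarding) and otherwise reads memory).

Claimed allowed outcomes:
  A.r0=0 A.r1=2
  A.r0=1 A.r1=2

missing: A.r0=0 A.r1=0

outcome vector order: (A.r0,A.r1)
under TSO → <0 0> <0 2> <1 2>
TSO∖claimed = {<0 0>}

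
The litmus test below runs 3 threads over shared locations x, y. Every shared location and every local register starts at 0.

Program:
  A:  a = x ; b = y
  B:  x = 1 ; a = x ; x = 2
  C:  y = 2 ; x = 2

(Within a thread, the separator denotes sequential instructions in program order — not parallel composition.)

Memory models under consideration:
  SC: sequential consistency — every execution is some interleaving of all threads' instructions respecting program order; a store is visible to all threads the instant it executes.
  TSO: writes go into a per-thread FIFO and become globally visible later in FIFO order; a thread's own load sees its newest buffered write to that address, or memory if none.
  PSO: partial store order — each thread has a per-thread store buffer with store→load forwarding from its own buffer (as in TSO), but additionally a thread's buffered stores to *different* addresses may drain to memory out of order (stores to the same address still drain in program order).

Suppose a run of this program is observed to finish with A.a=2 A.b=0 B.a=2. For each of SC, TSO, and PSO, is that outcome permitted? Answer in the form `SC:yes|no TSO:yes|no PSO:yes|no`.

SC:no TSO:no PSO:yes

outcome vector order: (A.a,A.b,B.a)
under SC → <0 0 1>, <0 0 2>, <0 2 1>, <0 2 2>, <1 0 1>, <1 0 2>, <1 2 1>, <1 2 2>, <2 0 1>, <2 2 1>, <2 2 2>
under TSO → <0 0 1>, <0 0 2>, <0 2 1>, <0 2 2>, <1 0 1>, <1 0 2>, <1 2 1>, <1 2 2>, <2 0 1>, <2 2 1>, <2 2 2>
under PSO → <0 0 1>, <0 0 2>, <0 2 1>, <0 2 2>, <1 0 1>, <1 0 2>, <1 2 1>, <1 2 2>, <2 0 1>, <2 0 2>, <2 2 1>, <2 2 2>
target <2 0 2> ∈ {PSO}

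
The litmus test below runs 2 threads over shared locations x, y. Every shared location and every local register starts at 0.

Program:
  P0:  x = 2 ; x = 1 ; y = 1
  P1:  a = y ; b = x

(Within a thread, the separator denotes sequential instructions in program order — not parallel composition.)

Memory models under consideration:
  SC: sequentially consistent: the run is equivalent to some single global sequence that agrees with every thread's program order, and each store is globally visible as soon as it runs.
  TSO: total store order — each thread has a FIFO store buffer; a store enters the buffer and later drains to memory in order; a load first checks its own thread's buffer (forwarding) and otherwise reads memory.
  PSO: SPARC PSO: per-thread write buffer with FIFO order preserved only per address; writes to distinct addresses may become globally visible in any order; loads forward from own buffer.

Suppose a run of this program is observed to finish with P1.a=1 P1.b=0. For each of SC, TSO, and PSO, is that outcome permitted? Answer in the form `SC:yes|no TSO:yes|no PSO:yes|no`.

outcome vector order: (P1.a,P1.b)
under SC → <0 0>, <0 1>, <0 2>, <1 1>
under TSO → <0 0>, <0 1>, <0 2>, <1 1>
under PSO → <0 0>, <0 1>, <0 2>, <1 0>, <1 1>, <1 2>
target <1 0> ∈ {PSO}

SC:no TSO:no PSO:yes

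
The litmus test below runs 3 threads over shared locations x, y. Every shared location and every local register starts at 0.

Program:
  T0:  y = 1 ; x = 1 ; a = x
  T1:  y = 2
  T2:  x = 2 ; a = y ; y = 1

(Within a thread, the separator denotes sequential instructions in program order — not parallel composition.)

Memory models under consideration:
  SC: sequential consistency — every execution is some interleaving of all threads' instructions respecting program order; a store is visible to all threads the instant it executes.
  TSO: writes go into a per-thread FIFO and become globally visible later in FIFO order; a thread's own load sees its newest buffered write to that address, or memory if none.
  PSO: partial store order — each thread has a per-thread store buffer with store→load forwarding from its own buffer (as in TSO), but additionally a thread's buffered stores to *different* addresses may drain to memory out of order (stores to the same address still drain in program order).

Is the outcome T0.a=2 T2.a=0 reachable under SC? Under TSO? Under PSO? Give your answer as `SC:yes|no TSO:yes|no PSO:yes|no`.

SC:no TSO:yes PSO:yes

outcome vector order: (T0.a,T2.a)
[SC] allowed = {1/0 1/1 1/2 2/1 2/2}
[TSO] allowed = {1/0 1/1 1/2 2/0 2/1 2/2}
[PSO] allowed = {1/0 1/1 1/2 2/0 2/1 2/2}
target 2/0 ∈ {TSO,PSO}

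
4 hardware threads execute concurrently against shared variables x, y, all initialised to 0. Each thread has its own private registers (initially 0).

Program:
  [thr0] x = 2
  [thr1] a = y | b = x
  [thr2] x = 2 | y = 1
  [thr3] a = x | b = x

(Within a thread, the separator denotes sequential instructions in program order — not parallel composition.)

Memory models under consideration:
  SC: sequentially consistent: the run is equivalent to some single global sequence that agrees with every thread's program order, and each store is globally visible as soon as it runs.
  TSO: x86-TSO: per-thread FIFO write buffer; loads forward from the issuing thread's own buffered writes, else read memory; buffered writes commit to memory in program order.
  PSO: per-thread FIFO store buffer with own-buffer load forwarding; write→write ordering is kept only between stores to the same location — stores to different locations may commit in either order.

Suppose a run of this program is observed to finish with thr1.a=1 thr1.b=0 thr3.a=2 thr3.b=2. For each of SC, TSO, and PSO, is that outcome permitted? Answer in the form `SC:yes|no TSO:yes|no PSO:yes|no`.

outcome vector order: (thr1.a,thr1.b,thr3.a,thr3.b)
[SC] allowed = {0000 0002 0022 0200 0202 0222 1200 1202 1222}
[TSO] allowed = {0000 0002 0022 0200 0202 0222 1200 1202 1222}
[PSO] allowed = {0000 0002 0022 0200 0202 0222 1000 1002 1022 1200 1202 1222}
target 1022 ∈ {PSO}

SC:no TSO:no PSO:yes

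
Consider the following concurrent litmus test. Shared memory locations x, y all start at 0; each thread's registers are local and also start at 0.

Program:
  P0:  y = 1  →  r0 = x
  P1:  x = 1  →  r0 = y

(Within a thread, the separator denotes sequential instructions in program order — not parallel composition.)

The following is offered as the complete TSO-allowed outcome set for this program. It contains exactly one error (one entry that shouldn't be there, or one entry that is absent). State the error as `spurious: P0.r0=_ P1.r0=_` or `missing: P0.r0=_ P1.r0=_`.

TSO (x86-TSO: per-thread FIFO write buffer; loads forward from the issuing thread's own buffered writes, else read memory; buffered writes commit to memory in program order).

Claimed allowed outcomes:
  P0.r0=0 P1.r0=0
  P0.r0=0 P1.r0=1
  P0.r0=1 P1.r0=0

outcome vector order: (P0.r0,P1.r0)
TSO: 4 outcomes — {(0,0); (0,1); (1,0); (1,1)}
TSO∖claimed = {(1,1)}

missing: P0.r0=1 P1.r0=1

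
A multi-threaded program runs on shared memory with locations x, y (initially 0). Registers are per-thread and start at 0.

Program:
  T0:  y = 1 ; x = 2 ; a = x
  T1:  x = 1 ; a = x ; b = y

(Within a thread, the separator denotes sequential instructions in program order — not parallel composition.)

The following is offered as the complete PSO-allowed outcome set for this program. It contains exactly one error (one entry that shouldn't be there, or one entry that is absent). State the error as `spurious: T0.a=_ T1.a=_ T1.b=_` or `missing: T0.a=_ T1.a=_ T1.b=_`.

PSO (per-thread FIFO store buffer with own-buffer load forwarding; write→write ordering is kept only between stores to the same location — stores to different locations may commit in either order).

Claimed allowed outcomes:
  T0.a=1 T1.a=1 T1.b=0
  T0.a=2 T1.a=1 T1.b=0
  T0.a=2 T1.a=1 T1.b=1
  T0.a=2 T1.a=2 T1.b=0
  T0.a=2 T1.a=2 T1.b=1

missing: T0.a=1 T1.a=1 T1.b=1

outcome vector order: (T0.a,T1.a,T1.b)
[PSO] allowed = {<1 1 0>, <1 1 1>, <2 1 0>, <2 1 1>, <2 2 0>, <2 2 1>}
PSO∖claimed = {<1 1 1>}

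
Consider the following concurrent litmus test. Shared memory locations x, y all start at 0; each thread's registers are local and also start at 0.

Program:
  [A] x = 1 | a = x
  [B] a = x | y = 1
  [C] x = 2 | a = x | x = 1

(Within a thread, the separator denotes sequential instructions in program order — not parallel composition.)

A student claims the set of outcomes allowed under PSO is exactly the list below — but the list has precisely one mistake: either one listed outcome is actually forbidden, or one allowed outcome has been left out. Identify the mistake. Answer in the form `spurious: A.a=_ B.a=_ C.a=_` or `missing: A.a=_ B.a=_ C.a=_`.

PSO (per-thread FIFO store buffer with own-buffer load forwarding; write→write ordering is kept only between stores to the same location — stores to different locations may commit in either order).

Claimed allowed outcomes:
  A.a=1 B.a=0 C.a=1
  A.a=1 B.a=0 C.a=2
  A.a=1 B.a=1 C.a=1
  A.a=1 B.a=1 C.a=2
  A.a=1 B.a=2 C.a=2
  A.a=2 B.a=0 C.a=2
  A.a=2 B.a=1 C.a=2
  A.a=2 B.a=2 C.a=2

missing: A.a=1 B.a=2 C.a=1

outcome vector order: (A.a,B.a,C.a)
under PSO → 1/0/1, 1/0/2, 1/1/1, 1/1/2, 1/2/1, 1/2/2, 2/0/2, 2/1/2, 2/2/2
PSO∖claimed = {1/2/1}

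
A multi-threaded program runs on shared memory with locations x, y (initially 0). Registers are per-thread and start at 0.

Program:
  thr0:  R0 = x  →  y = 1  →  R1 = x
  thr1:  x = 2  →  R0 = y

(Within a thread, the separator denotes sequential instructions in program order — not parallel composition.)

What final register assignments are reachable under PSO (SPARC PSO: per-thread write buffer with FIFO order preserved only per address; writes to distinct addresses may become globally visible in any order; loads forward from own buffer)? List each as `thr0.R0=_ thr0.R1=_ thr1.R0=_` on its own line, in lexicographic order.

outcome vector order: (thr0.R0,thr0.R1,thr1.R0)
|PSO outcomes| = 6

thr0.R0=0 thr0.R1=0 thr1.R0=0
thr0.R0=0 thr0.R1=0 thr1.R0=1
thr0.R0=0 thr0.R1=2 thr1.R0=0
thr0.R0=0 thr0.R1=2 thr1.R0=1
thr0.R0=2 thr0.R1=2 thr1.R0=0
thr0.R0=2 thr0.R1=2 thr1.R0=1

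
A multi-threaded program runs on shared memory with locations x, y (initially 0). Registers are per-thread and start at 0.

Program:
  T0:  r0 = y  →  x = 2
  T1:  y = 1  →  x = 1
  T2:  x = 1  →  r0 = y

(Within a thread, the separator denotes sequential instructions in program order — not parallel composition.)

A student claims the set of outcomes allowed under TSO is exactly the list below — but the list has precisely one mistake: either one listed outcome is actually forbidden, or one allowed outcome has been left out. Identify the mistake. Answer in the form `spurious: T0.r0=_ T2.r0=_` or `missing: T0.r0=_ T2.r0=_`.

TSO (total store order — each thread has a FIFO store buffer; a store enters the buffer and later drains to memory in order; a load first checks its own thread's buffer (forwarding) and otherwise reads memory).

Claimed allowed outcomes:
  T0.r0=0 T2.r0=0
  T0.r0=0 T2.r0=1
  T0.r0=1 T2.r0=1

outcome vector order: (T0.r0,T2.r0)
under TSO → (0,0); (0,1); (1,0); (1,1)
TSO∖claimed = {(1,0)}

missing: T0.r0=1 T2.r0=0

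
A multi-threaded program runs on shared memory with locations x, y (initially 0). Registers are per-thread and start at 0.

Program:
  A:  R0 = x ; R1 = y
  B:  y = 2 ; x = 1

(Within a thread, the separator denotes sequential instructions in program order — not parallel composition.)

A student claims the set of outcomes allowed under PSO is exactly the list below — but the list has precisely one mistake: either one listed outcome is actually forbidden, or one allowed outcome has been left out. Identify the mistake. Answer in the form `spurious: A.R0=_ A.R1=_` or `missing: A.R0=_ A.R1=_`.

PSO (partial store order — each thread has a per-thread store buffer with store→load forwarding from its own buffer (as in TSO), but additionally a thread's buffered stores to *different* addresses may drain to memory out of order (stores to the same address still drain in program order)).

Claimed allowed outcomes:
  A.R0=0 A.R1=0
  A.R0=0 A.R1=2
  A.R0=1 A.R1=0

missing: A.R0=1 A.R1=2

outcome vector order: (A.R0,A.R1)
PSO (4): 00, 02, 10, 12
PSO∖claimed = {12}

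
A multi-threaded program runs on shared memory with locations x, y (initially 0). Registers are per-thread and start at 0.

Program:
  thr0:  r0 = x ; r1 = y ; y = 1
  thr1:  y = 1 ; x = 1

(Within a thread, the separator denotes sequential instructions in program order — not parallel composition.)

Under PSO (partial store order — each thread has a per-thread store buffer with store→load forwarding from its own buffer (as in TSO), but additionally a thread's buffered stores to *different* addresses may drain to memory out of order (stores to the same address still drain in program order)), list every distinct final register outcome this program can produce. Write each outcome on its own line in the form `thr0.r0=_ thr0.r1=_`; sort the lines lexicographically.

thr0.r0=0 thr0.r1=0
thr0.r0=0 thr0.r1=1
thr0.r0=1 thr0.r1=0
thr0.r0=1 thr0.r1=1

outcome vector order: (thr0.r0,thr0.r1)
|PSO outcomes| = 4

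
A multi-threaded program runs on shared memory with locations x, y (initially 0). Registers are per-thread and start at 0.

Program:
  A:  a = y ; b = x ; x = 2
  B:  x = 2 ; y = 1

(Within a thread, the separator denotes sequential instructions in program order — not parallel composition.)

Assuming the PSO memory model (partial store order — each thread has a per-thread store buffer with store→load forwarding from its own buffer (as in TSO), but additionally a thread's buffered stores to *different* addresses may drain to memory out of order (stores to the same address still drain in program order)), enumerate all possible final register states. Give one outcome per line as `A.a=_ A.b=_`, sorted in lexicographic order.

A.a=0 A.b=0
A.a=0 A.b=2
A.a=1 A.b=0
A.a=1 A.b=2

outcome vector order: (A.a,A.b)
|PSO outcomes| = 4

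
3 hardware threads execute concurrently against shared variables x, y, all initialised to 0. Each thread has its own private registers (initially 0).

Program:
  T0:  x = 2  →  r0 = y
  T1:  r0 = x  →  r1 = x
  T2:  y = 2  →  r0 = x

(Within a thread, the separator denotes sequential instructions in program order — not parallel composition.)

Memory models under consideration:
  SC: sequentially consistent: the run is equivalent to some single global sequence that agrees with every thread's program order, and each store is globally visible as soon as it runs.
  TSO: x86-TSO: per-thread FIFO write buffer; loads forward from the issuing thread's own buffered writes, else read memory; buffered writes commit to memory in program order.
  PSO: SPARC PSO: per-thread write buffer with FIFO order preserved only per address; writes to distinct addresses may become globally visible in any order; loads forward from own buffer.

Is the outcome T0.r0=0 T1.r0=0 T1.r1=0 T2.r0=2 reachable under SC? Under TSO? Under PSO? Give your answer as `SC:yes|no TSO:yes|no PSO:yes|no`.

SC:yes TSO:yes PSO:yes

outcome vector order: (T0.r0,T1.r0,T1.r1,T2.r0)
SC: 9 outcomes — {0/0/0/2; 0/0/2/2; 0/2/2/2; 2/0/0/0; 2/0/0/2; 2/0/2/0; 2/0/2/2; 2/2/2/0; 2/2/2/2}
TSO: 12 outcomes — {0/0/0/0; 0/0/0/2; 0/0/2/0; 0/0/2/2; 0/2/2/0; 0/2/2/2; 2/0/0/0; 2/0/0/2; 2/0/2/0; 2/0/2/2; 2/2/2/0; 2/2/2/2}
PSO: 12 outcomes — {0/0/0/0; 0/0/0/2; 0/0/2/0; 0/0/2/2; 0/2/2/0; 0/2/2/2; 2/0/0/0; 2/0/0/2; 2/0/2/0; 2/0/2/2; 2/2/2/0; 2/2/2/2}
target 0/0/0/2 ∈ {SC,TSO,PSO}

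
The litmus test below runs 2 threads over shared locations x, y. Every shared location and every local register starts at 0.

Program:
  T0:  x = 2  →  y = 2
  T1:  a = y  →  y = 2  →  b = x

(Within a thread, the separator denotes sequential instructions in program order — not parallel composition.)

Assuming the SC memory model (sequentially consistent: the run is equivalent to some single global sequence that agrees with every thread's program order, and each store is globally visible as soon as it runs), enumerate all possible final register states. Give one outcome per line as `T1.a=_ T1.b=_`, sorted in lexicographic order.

T1.a=0 T1.b=0
T1.a=0 T1.b=2
T1.a=2 T1.b=2

outcome vector order: (T1.a,T1.b)
|SC outcomes| = 3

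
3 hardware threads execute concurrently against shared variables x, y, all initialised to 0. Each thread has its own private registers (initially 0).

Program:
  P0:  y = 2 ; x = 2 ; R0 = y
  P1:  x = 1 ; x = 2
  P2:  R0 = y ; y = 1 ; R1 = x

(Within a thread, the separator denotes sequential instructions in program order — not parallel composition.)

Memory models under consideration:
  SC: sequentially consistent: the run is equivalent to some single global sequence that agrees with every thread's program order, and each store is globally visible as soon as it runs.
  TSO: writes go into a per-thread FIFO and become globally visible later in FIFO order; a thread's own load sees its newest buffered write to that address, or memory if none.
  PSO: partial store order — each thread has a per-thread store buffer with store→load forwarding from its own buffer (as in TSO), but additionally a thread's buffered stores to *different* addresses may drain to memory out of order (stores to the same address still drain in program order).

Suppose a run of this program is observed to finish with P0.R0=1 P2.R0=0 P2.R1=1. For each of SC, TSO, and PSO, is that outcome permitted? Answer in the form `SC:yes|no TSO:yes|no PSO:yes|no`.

SC:yes TSO:yes PSO:yes

outcome vector order: (P0.R0,P2.R0,P2.R1)
SC: 11 outcomes — {(1,0,0) (1,0,1) (1,0,2) (1,2,0) (1,2,1) (1,2,2) (2,0,0) (2,0,1) (2,0,2) (2,2,1) (2,2,2)}
TSO: 12 outcomes — {(1,0,0) (1,0,1) (1,0,2) (1,2,0) (1,2,1) (1,2,2) (2,0,0) (2,0,1) (2,0,2) (2,2,0) (2,2,1) (2,2,2)}
PSO: 12 outcomes — {(1,0,0) (1,0,1) (1,0,2) (1,2,0) (1,2,1) (1,2,2) (2,0,0) (2,0,1) (2,0,2) (2,2,0) (2,2,1) (2,2,2)}
target (1,0,1) ∈ {SC,TSO,PSO}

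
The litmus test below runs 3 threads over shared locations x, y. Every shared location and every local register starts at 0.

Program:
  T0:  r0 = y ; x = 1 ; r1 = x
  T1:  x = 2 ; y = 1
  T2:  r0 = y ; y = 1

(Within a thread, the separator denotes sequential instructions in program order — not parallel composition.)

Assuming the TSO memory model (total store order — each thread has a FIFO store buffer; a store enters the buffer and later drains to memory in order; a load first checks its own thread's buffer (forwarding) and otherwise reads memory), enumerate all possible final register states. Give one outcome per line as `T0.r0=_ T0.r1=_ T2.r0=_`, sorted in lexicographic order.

outcome vector order: (T0.r0,T0.r1,T2.r0)
|TSO outcomes| = 7

T0.r0=0 T0.r1=1 T2.r0=0
T0.r0=0 T0.r1=1 T2.r0=1
T0.r0=0 T0.r1=2 T2.r0=0
T0.r0=0 T0.r1=2 T2.r0=1
T0.r0=1 T0.r1=1 T2.r0=0
T0.r0=1 T0.r1=1 T2.r0=1
T0.r0=1 T0.r1=2 T2.r0=0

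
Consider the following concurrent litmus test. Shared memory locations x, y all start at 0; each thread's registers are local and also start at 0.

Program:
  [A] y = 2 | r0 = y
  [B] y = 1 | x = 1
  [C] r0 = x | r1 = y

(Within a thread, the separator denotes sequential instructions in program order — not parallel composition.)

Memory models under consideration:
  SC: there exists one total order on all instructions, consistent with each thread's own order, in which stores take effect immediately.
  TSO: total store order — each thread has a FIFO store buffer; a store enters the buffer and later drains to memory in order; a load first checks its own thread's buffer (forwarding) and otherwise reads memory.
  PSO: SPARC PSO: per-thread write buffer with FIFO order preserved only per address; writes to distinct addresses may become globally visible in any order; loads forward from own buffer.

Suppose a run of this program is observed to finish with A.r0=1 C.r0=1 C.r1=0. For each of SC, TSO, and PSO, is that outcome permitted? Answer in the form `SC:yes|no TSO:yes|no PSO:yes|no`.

outcome vector order: (A.r0,C.r0,C.r1)
[SC] allowed = {1/0/0 1/0/1 1/0/2 1/1/1 2/0/0 2/0/1 2/0/2 2/1/1 2/1/2}
[TSO] allowed = {1/0/0 1/0/1 1/0/2 1/1/1 2/0/0 2/0/1 2/0/2 2/1/1 2/1/2}
[PSO] allowed = {1/0/0 1/0/1 1/0/2 1/1/0 1/1/1 1/1/2 2/0/0 2/0/1 2/0/2 2/1/0 2/1/1 2/1/2}
target 1/1/0 ∈ {PSO}

SC:no TSO:no PSO:yes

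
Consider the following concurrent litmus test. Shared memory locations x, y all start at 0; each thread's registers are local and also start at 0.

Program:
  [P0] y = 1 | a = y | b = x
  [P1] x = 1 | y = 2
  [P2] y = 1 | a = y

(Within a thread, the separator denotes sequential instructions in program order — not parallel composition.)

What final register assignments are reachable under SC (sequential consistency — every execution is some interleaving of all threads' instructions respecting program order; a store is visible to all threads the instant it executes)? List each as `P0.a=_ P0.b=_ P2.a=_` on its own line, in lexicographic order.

P0.a=1 P0.b=0 P2.a=1
P0.a=1 P0.b=0 P2.a=2
P0.a=1 P0.b=1 P2.a=1
P0.a=1 P0.b=1 P2.a=2
P0.a=2 P0.b=1 P2.a=1
P0.a=2 P0.b=1 P2.a=2

outcome vector order: (P0.a,P0.b,P2.a)
|SC outcomes| = 6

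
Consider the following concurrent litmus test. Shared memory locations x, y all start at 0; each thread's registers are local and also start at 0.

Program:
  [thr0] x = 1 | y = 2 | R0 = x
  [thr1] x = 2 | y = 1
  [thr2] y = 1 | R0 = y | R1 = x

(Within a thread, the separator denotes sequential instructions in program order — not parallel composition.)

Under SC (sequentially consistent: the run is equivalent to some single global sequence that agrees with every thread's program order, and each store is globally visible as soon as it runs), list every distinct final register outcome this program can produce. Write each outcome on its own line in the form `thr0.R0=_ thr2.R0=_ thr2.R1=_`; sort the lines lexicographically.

thr0.R0=1 thr2.R0=1 thr2.R1=0
thr0.R0=1 thr2.R0=1 thr2.R1=1
thr0.R0=1 thr2.R0=1 thr2.R1=2
thr0.R0=1 thr2.R0=2 thr2.R1=1
thr0.R0=1 thr2.R0=2 thr2.R1=2
thr0.R0=2 thr2.R0=1 thr2.R1=0
thr0.R0=2 thr2.R0=1 thr2.R1=1
thr0.R0=2 thr2.R0=1 thr2.R1=2
thr0.R0=2 thr2.R0=2 thr2.R1=1
thr0.R0=2 thr2.R0=2 thr2.R1=2

outcome vector order: (thr0.R0,thr2.R0,thr2.R1)
|SC outcomes| = 10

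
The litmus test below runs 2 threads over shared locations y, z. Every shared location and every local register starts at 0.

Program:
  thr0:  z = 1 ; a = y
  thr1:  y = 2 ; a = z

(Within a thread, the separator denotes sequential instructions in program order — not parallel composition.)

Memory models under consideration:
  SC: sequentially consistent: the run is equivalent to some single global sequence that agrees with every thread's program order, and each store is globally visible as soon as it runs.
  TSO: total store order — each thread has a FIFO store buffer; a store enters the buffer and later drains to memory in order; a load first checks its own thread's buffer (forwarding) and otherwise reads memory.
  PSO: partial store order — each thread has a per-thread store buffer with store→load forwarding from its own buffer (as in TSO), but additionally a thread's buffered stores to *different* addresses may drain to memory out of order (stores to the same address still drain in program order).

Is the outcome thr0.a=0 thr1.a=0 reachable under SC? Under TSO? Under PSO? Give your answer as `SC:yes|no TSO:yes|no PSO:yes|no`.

SC:no TSO:yes PSO:yes

outcome vector order: (thr0.a,thr1.a)
[SC] allowed = {01; 20; 21}
[TSO] allowed = {00; 01; 20; 21}
[PSO] allowed = {00; 01; 20; 21}
target 00 ∈ {TSO,PSO}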